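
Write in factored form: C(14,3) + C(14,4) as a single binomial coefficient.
C(15,4)
By Pascal's identity: C(14,3) + C(14,4) = C(15,4) = 1,365.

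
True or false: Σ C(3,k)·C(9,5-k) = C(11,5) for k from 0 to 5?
False

Solution: Vandermonde's identity gives C(12,5) = 792; RHS C(11,5) = 462.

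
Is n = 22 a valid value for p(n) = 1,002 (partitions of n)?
Yes

Reasoning: Pentagonal recurrence p(n) = p(n−1) + p(n−2) − p(n−5) − p(n−7) + …: p(22) = p(21) + p(20) − p(17) − p(15) + p(10) + p(7) − p(0) = 792 + 627 − 297 − 176 + 42 + 15 − 1 = 1,002, which equals 1,002.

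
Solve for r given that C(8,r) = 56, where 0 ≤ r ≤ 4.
3
C(8,r) is increasing for 0 ≤ r ≤ 4. Stepping up (C(8,r+1) = C(8,r)·(8−r)/(r+1)): C(8,1) = 8, C(8,2) = 28, C(8,3) = 56 ✓. So r = 3.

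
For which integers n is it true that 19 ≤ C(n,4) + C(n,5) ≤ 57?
C(5,4)+C(5,5)=6; C(6,4)+C(6,5)=21; C(7,4)+C(7,5)=56; C(8,4)+C(8,5)=126. So valid n = 6, 7.
Final answer: 6, 7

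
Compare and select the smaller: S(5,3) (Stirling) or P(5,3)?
S(5,3) = 3·S(4,3) + S(4,2) = 3·6 + 7 = 25; P(5,3) = 60.

Answer: S(5,3)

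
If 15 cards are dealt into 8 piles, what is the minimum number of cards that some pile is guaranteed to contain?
2

Reasoning: Pigeonhole: ⌈15/8⌉ = 2.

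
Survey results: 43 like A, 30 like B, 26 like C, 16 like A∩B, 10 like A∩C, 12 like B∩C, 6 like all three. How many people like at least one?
67

|A∪B∪C| = 43+30+26-16-10-12+6 = 67.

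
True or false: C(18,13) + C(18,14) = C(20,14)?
Pascal's identity gives C(19,14) = 11,628, whereas C(20,14) = 38,760.
Final answer: False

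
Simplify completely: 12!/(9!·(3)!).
220

This is C(12,9) = 220.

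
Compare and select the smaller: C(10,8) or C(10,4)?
C(10,8)

Explanation: C(10,8)=45, C(10,4)=210.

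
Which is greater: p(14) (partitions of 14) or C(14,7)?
Pentagonal recurrence p(n) = p(n−1) + p(n−2) − p(n−5) − p(n−7) + …: p(14) = p(13) + p(12) − p(9) − p(7) + p(2) = 101 + 77 − 30 − 15 + 2 = 135; C(14,7) = 3,432.
Final answer: C(14,7)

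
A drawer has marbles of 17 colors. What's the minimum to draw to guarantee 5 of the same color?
69

Explanation: Worst case: 4 of each = 68. One more: 69.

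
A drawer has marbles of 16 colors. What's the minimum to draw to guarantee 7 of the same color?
97

Explanation: Worst case: 6 of each = 96. One more: 97.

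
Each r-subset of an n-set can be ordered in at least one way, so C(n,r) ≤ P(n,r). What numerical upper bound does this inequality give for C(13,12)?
6,227,020,800
P(13,12) = 13·12·11·10·9·8·7·6·5·4·3·2 = 6,227,020,800, so C(13,12) ≤ 6,227,020,800. (The bound is loose by a factor of 12! = 479,001,600: C(13,12) = 6,227,020,800/479,001,600 = 13.)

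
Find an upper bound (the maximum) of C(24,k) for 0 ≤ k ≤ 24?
2,704,156

Solution: Maximum at k = 12: C(24,12) = 2,704,156.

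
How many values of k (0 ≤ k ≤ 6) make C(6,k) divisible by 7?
0

Solution: Checking C(6,k) mod 7 for k = 0..6: none are divisible by 7. Count = 0.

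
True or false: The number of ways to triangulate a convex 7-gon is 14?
False
Triangulations of a convex 7-gon are counted by the Catalan number C_5: C_5 = C(10,5)/(5+1) = 252/6 = 42.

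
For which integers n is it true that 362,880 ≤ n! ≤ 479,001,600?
9, 10, 11, 12

Explanation: n! is strictly increasing; 9! = 362,880 and 12! = 479,001,600, so valid n = 9, 10, 11, 12.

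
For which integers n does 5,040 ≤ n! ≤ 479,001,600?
7, 8, 9, 10, 11, 12
n! is strictly increasing; 7! = 5,040 and 12! = 479,001,600, so valid n = 7, 8, 9, 10, 11, 12.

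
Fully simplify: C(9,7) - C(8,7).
28

Solution: C(9,7) - C(8,7) = C(8,6) = 28.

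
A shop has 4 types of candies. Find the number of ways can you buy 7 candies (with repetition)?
Stars and bars: C(7+4-1, 7) = C(10, 7) = 120.

Answer: 120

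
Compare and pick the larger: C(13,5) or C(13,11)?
C(13,5)

Reasoning: C(13,5)=1,287, C(13,11)=78.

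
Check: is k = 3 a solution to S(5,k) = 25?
S(5,3) = 3·S(4,3) + S(4,2) = 3·6 + 7 = 25, which equals 25.
Final answer: Yes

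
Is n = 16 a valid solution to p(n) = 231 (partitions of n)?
Yes
Pentagonal recurrence p(n) = p(n−1) + p(n−2) − p(n−5) − p(n−7) + …: p(16) = p(15) + p(14) − p(11) − p(9) + p(4) + p(1) = 176 + 135 − 56 − 30 + 5 + 1 = 231, which equals 231.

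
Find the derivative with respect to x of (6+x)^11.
Using the power rule: d/dx (6+x)^11 = 11(6+x)^{10}.
Final answer: 11(6+x)^10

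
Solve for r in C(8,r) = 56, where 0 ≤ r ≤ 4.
3

Reasoning: C(8,r) is increasing for 0 ≤ r ≤ 4. Stepping up (C(8,r+1) = C(8,r)·(8−r)/(r+1)): C(8,1) = 8, C(8,2) = 28, C(8,3) = 56 ✓. So r = 3.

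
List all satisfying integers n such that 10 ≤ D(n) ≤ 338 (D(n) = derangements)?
5, 6

Solution: Using D(n) = (n−1)[D(n−1) + D(n−2)] with D(1)=0, D(2)=1: D(4)=9; D(5)=44; D(6)=265; D(7)=1,854. So valid n = 5, 6.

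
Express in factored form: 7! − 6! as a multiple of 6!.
6 × 6! = 4,320

Reasoning: 7! − 6! = 7·6! − 6! = (7 − 1)·6! = 6 × 6! = 4,320.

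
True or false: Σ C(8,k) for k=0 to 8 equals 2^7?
False

Solution: Binomial theorem: Σ C(8,k) = (1+1)^8 = 2^8 = 256; RHS 2^7 = 128.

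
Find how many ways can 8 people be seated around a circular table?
Circular arrangements: (8-1)! = 5,040.

Answer: 5,040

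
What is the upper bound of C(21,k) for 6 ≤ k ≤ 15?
C(21,k) is maximised at the centre of the row: C(21,10) = 352,716.

Answer: 352,716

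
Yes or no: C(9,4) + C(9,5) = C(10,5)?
Yes

Explanation: Pascal's identity: LHS = 126 + 126 = 252; RHS = C(10,5) = 252. Both sides agree, so the statement holds.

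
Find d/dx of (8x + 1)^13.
104(8x + 1)^12

Chain rule: 13(8x+1)^{12} × 8 = 104(8x+1)^{12}.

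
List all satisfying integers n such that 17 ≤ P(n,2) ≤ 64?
P(4,2)=12; P(5,2)=20; P(6,2)=30; P(7,2)=42; P(8,2)=56; P(9,2)=72. So valid n = 5, 6, 7, 8.

Answer: 5, 6, 7, 8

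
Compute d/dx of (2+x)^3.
3(2+x)^2

Reasoning: Using the power rule: d/dx (2+x)^3 = 3(2+x)^{2}.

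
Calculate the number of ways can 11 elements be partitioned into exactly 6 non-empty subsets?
179,487

Solution: This equals S(11,6), the Stirling number of the 2nd kind.
Using the Stirling recurrence: S(n,k) = k·S(n-1,k) + S(n-1,k-1)
S(11,6) = 6·S(10,6) + S(10,5)
         = 6·22827 + 42525
         = 136962 + 42525
         = 179,487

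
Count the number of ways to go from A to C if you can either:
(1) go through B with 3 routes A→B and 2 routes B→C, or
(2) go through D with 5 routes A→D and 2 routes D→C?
16

Explanation: Route via B: 3×2=6. Route via D: 5×2=10. Total: 16.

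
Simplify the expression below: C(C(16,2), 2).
7,140

C(16,2) = 120, then C(120, 2) = 7,140.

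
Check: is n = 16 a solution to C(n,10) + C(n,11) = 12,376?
Yes
C(16,10) + C(16,11) = 8,008 + 4,368 = 12,376, which equals 12,376.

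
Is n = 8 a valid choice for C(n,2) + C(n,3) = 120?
C(8,2) + C(8,3) = 28 + 56 = 84, which does not equal 120.

Answer: No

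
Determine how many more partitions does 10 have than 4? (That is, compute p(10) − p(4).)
37

Reasoning: Pentagonal recurrence p(n) = p(n−1) + p(n−2) − p(n−5) − p(n−7) + …: p(10) = p(9) + p(8) − p(5) − p(3) = 30 + 22 − 7 − 3 = 42.
p(4) = p(3) + p(2) = 3 + 2 = 5.
Difference = 42 − 5 = 37.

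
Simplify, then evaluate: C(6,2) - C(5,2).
C(6,2) - C(5,2) = C(5,1) = 5.
Final answer: 5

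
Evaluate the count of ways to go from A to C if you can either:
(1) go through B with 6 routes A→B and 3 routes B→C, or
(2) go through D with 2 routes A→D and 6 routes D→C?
30

Explanation: Route via B: 6×3=18. Route via D: 2×6=12. Total: 30.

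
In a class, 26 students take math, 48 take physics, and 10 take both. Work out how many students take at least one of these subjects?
64

Solution: |A∪B| = |A|+|B|-|A∩B| = 26+48-10 = 64.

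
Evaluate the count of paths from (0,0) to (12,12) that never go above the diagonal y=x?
Counted by the Catalan number C_12: C_12 = C(24,12)/(12+1) = 2,704,156/13 = 208,012.
Final answer: 208,012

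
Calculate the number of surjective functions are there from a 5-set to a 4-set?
240

Solution: Onto functions = 4! × S(5,4)
First compute S(5,4) via recurrence:
Using the Stirling recurrence: S(n,k) = k·S(n-1,k) + S(n-1,k-1)
S(5,4) = 4·S(4,4) + S(4,3)
         = 4·1 + 6
         = 4 + 6
         = 10
Then: 24 × 10 = 240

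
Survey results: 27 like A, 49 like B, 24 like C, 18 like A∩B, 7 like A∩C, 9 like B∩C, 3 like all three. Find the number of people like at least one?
69

Solution: |A∪B∪C| = 27+49+24-18-7-9+3 = 69.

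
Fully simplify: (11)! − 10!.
36,288,000
(11)! − 10! = (11)·10! − 10! = (11−1)·10! = 10·10! = 36,288,000.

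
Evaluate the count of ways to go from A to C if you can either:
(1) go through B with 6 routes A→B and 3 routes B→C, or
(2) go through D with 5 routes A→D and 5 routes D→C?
43

Reasoning: Route via B: 6×3=18. Route via D: 5×5=25. Total: 43.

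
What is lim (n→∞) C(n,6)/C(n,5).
∞

C(n,6)/C(n,5) = (n-5)/6 → ∞ as n → ∞.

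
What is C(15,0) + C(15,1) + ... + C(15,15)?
Sum of binomial coefficients = 2^15 = 32,768.
Final answer: 32,768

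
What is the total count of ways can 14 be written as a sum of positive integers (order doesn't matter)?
135

Reasoning: Pentagonal recurrence p(n) = p(n−1) + p(n−2) − p(n−5) − p(n−7) + …: p(14) = p(13) + p(12) − p(9) − p(7) + p(2) = 101 + 77 − 30 − 15 + 2 = 135.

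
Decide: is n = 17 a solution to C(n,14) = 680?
Yes

Explanation: C(17,14) = 17·16·15·14·13·12·11·10·9·8·7·6·5·4/14! = 59,281,238,016,000/87,178,291,200 = 680, which equals 680.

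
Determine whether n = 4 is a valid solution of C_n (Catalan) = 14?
Yes

Explanation: C_4 = C(8,4)/(4+1) = 70/5 = 14, which equals 14.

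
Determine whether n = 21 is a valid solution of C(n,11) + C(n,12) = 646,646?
Yes

Working:
C(21,11) + C(21,12) = 352,716 + 293,930 = 646,646, which equals 646,646.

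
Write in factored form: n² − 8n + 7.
(n − 1)(n − 7)

Seek roots whose sum is 8 and product is 7: (1, 7). So n² − 8n + 7 = (n − 1)(n − 7).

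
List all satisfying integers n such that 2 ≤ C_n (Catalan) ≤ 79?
2, 3, 4, 5

Working:
C_1=1; C_2=2; C_3=5; C_4=14; C_5=42; C_6=132. So valid n = 2, 3, 4, 5.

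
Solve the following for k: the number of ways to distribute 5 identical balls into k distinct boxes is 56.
4

Reasoning: Stars and bars: the count is C(5+k−1, k−1), increasing in k. k=2: C(6,1) = 6, k=3: C(7,2) = 21, k=4: C(8,3) = 56 ✓. So k = 4.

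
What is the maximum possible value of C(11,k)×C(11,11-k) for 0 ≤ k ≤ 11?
213,444

C(11,k)·C(11,11-k) = C(11,k)², maximised at the centre k = 5: C(11,5)² = 213,444.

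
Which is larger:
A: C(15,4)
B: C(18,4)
B
A=C(15,4)=1,365, B=C(18,4)=3,060.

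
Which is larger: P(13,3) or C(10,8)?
P(13,3)

P(13,3)=1,716, C(10,8)=45.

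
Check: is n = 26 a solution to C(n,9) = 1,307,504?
C(26,9) = 26·25·24·23·22·21·20·19·18/9! = 1,133,836,704,000/362,880 = 3,124,550, which does not equal 1,307,504.

Answer: No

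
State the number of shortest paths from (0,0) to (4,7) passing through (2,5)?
126
To (2,5): C(7,2)=21. From there: C(4,2)=6. Total: 126.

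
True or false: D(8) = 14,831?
Derangements of 8 elements: D(8) = (8-1)·[D(7) + D(6)] = 7·[1,854 + 265] = 14,833.
Final answer: False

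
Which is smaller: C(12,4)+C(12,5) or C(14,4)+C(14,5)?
C(12,4)+C(12,5)

Working:
First=1,287, Second=3,003.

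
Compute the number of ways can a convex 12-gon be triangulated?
16,796
Using the Catalan number formula: C_n = C(2n, n) / (n+1)
C_10 = C(20, 10) / (10+1)
     = 184756 / 11
     = 16,796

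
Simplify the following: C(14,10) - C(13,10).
715

Explanation: C(14,10) - C(13,10) = C(13,9) = 715.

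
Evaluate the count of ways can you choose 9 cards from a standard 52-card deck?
3,679,075,400

C(52,9) = 3,679,075,400.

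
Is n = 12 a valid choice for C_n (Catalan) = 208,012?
Yes

Working:
C_12 = C(24,12)/(12+1) = 2,704,156/13 = 208,012, which equals 208,012.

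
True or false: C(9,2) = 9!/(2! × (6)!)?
False

Reasoning: The correct denominator is 2!×7!, giving C(9,2) = 36; the stated RHS is 9!/(2!×6!) = 252 ≠ 36, so the statement does not hold.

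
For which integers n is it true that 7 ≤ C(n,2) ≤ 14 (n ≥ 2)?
5

Explanation: C(4,2)=6; C(5,2)=10; C(6,2)=15. So valid n = 5.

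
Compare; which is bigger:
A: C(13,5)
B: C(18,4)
B

A=C(13,5)=1,287, B=C(18,4)=3,060.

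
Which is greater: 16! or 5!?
16!

Explanation: 16!=20,922,789,888,000, 5!=120. 16! > 5!.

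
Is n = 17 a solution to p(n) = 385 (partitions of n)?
Pentagonal recurrence p(n) = p(n−1) + p(n−2) − p(n−5) − p(n−7) + …: p(17) = p(16) + p(15) − p(12) − p(10) + p(5) + p(2) = 231 + 176 − 77 − 42 + 7 + 2 = 297, which does not equal 385.
Final answer: No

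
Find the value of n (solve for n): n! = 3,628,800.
10

Explanation: n! is strictly increasing. 8! = 40,320, 9! = 362,880, 10! = 3,628,800 ✓. So n = 10.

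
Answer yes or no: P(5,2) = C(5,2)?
No

P(5,2) = 20 but C(5,2) = 10; they differ by a factor of 2! = 2, so the statement does not hold.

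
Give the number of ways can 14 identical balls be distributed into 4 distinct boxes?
680

Solution: C(14+4-1, 4-1) = C(17, 3) = 680.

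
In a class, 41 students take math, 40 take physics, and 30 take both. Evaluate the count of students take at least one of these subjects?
51

Solution: |A∪B| = |A|+|B|-|A∩B| = 41+40-30 = 51.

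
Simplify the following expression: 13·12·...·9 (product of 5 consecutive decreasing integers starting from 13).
154,440

This is P(13,5) = 13!/(8)! = 154,440.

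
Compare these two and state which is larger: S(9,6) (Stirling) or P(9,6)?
S(9,6) = 6·S(8,6) + S(8,5) = 6·266 + 1,050 = 2,646; P(9,6) = 60,480.

Answer: P(9,6)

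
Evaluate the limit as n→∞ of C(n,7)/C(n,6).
∞

Reasoning: C(n,7)/C(n,6) = (n-6)/7 → ∞ as n → ∞.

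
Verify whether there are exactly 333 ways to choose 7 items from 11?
False

Solution: C(11,7) = 330 ≠ 333.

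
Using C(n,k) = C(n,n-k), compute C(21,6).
C(21,6) = C(21,15) = 54,264.
Final answer: 54,264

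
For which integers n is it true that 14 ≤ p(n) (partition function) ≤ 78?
Tabulating p(n) via p(n) = p(n−1) + p(n−2) − p(n−5) − p(n−7) + …: p(6)=11; p(7)=15; p(8)=22; p(9)=30; p(10)=42; p(11)=56; p(12)=77; p(13)=101. So valid n = 7, 8, 9, 10, 11, 12.

Answer: 7, 8, 9, 10, 11, 12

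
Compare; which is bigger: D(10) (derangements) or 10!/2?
10!/2

D(10) = (10-1)·[D(9) + D(8)] = 9·[133,496 + 14,833] = 1,334,961; 10!/2 = 3,628,800/2 = 1,814,400.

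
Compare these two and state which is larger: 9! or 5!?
9!

Working:
9!=362,880, 5!=120. 9! > 5!.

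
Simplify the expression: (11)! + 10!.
43,545,600

Explanation: (11)! + 10! = (11)·10! + 10! = (11+1)·10! = 12·10! = 43,545,600.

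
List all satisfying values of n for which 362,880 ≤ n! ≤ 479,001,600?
n! is strictly increasing; 9! = 362,880 and 12! = 479,001,600, so valid n = 9, 10, 11, 12.
Final answer: 9, 10, 11, 12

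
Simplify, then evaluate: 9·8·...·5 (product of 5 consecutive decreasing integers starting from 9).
15,120

Explanation: This is P(9,5) = 9!/(4)! = 15,120.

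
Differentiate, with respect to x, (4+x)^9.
9(4+x)^8

Using the power rule: d/dx (4+x)^9 = 9(4+x)^{8}.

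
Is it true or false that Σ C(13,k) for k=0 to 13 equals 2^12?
False

Binomial theorem: Σ C(13,k) = (1+1)^13 = 2^13 = 8,192; RHS 2^12 = 4,096.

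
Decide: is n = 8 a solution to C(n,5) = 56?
Yes

C(8,5) = 8·7·6·5·4/5! = 6,720/120 = 56, which equals 56.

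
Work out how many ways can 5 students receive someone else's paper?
44

Explanation: Using D(n) = (n-1)[D(n-1) + D(n-2)]:
D(5) = (5-1) × [D(4) + D(3)]
      = 4 × [9 + 2]
      = 4 × 11
      = 44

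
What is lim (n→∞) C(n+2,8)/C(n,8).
1
Both numerator and denominator grow as n^8/8! for large n, so the ratio → 1.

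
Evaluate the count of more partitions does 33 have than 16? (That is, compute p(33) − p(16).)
9,912

Pentagonal recurrence p(n) = p(n−1) + p(n−2) − p(n−5) − p(n−7) + …: p(33) = p(32) + p(31) − p(28) − p(26) + p(21) + p(18) − p(11) − p(7) = 8,349 + 6,842 − 3,718 − 2,436 + 792 + 385 − 56 − 15 = 10,143.
p(16) = p(15) + p(14) − p(11) − p(9) + p(4) + p(1) = 176 + 135 − 56 − 30 + 5 + 1 = 231.
Difference = 10,143 − 231 = 9,912.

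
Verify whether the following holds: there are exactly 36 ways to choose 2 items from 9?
True

Solution: C(9,2) = 36.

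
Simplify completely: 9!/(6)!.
This equals 9×8×7 = 504.

Answer: 504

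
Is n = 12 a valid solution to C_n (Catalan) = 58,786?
C_12 = C(24,12)/(12+1) = 2,704,156/13 = 208,012, which does not equal 58,786.

Answer: No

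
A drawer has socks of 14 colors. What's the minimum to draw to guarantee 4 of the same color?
43

Worst case: 3 of each = 42. One more: 43.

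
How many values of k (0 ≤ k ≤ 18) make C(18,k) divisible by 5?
3

Explanation: Checking C(18,k) mod 5 for k = 0..18: divisible at k = 4, 9, 14. That's 3 values.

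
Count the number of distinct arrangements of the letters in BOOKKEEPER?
151,200

Reasoning: Word has 10 letters (B=1, O=2, K=2, E=3, P=1, R=1). Arrangements: 10!/Π(k!) = 151,200.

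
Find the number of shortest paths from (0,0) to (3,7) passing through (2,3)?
50

To (2,3): C(5,2)=10. From there: C(5,1)=5. Total: 50.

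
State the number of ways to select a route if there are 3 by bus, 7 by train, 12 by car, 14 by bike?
36
By the addition principle: 3 + 7 + 12 + 14 = 36.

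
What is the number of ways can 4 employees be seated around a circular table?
6

Reasoning: Circular arrangements: (4-1)! = 6.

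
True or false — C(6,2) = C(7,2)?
False

Working:
LHS = C(6,2) = 15; RHS = C(7,2) = 21. 15 ≠ 21, so the statement does not hold.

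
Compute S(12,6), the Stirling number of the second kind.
1,323,652

Using the Stirling recurrence: S(n,k) = k·S(n-1,k) + S(n-1,k-1)
S(12,6) = 6·S(11,6) + S(11,5)
         = 6·179487 + 246730
         = 1076922 + 246730
         = 1,323,652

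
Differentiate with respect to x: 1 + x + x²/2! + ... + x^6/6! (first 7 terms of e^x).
1 + x + x²/2! + ... + x^5/5!
Differentiating term by term gives the first 6 terms of e^x.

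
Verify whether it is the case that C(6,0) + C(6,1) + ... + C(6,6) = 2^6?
True

Binomial theorem with x = y = 1: Σ C(6,i) = (1+1)^6 = 2^6 = 64. The statement holds.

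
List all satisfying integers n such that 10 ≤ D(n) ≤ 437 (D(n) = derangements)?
Using D(n) = (n−1)[D(n−1) + D(n−2)] with D(1)=0, D(2)=1: D(4)=9; D(5)=44; D(6)=265; D(7)=1,854. So valid n = 5, 6.

Answer: 5, 6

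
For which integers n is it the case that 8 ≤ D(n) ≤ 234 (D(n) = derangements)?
Using D(n) = (n−1)[D(n−1) + D(n−2)] with D(1)=0, D(2)=1: D(3)=2; D(4)=9; D(5)=44; D(6)=265. So valid n = 4, 5.

Answer: 4, 5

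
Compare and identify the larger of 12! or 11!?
12!

Reasoning: 12!=479,001,600, 11!=39,916,800. 12! > 11!.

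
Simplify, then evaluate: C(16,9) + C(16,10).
19,448

Reasoning: By Pascal's identity: C(17,10) = 19,448.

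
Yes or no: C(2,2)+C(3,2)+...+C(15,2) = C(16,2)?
No

Solution: Hockey stick identity gives Σ = C(16,3) = 560; RHS C(16,2) = 120.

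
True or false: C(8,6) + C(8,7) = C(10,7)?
False

Pascal's identity gives C(9,7) = 36, whereas C(10,7) = 120.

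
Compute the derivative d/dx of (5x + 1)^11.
55(5x + 1)^10

Reasoning: Chain rule: 11(5x+1)^{10} × 5 = 55(5x+1)^{10}.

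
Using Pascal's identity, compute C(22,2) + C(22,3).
C(22,2) + C(22,3) = C(23,3) = 1,771.
Final answer: 1,771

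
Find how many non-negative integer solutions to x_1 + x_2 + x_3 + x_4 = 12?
C(12+4-1, 4-1) = 455.

Answer: 455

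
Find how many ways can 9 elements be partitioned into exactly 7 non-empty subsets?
462

Solution: This equals S(9,7), the Stirling number of the 2nd kind.
Using the Stirling recurrence: S(n,k) = k·S(n-1,k) + S(n-1,k-1)
S(9,7) = 7·S(8,7) + S(8,6)
         = 7·28 + 266
         = 196 + 266
         = 462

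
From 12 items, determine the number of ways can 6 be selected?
C(12,6) = 12! / (6! × (12-6)!)
         = 12! / (6! × 6!)
         = 924

Answer: 924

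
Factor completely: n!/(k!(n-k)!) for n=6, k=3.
This is the binomial coefficient C(6,3) = 20.

Answer: C(6,3) = 20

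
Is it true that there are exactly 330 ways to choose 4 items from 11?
True

Explanation: C(11,4) = 330.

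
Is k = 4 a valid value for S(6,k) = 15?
S(6,4) = 4·S(5,4) + S(5,3) = 4·10 + 25 = 65, which does not equal 15.
Final answer: No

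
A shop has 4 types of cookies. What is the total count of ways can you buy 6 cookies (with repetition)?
84

Explanation: Stars and bars: C(6+4-1, 6) = C(9, 6) = 84.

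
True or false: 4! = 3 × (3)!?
4! = 4 × 3! = 24, but 3 × 3! = 18.

Answer: False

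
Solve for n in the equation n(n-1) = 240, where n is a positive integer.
16

Explanation: n² − n − 240 = 0, so n = (1 ± √(1 + 4·240))/2 = (1 ± √961)/2 = (1 ± 31)/2, i.e. n = 16 or n = -15. Taking the positive root, n = 16 (check: 16×15 = 240).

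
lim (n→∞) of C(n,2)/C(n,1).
∞

Solution: C(n,2)/C(n,1) = (n-1)/2 → ∞ as n → ∞.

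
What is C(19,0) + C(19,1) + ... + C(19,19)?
Sum of binomial coefficients = 2^19 = 524,288.
Final answer: 524,288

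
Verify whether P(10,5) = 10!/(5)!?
True

Explanation: Permutation formula P(n,k) = n!/(n-k)!: 10!/5! = 3,628,800/120 = 30,240 = P(10,5). The statement holds.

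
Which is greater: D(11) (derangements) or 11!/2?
D(11) = (11-1)·[D(10) + D(9)] = 10·[1,334,961 + 133,496] = 14,684,570; 11!/2 = 39,916,800/2 = 19,958,400.

Answer: 11!/2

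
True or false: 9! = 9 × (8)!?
True

Explanation: By definition n! = n × (n-1)!, so 9! = 9 × 8!.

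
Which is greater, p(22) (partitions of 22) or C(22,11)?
C(22,11)

Explanation: Pentagonal recurrence p(n) = p(n−1) + p(n−2) − p(n−5) − p(n−7) + …: p(22) = p(21) + p(20) − p(17) − p(15) + p(10) + p(7) − p(0) = 792 + 627 − 297 − 176 + 42 + 15 − 1 = 1,002; C(22,11) = 705,432.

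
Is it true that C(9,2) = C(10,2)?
LHS = C(9,2) = 36; RHS = C(10,2) = 45. 36 ≠ 45, so the statement does not hold.
Final answer: False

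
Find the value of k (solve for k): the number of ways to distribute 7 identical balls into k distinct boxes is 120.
4

Reasoning: Stars and bars: the count is C(7+k−1, k−1), increasing in k. k=2: C(8,1) = 8, k=3: C(9,2) = 36, k=4: C(10,3) = 120 ✓. So k = 4.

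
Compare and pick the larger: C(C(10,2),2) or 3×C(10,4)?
C(C(10,2),2)

Reasoning: C(C(10,2),2)=990, 3×C(10,4)=630.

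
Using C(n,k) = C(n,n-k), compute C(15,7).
6,435

C(15,7) = C(15,8) = 6,435.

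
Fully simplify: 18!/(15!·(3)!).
816
This is C(18,15) = 816.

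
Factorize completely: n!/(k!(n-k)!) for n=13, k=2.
C(13,2) = 78

Solution: This is the binomial coefficient C(13,2) = 78.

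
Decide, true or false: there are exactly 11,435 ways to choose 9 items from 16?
C(16,9) = 11,440 ≠ 11435.
Final answer: False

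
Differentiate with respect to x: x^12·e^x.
(12x^11 + x^12)e^x

Solution: Product rule: d/dx[x^12]·e^x + x^12·d/dx[e^x] = 12x^{11}e^x + x^12e^x.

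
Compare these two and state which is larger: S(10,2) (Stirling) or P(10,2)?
S(10,2)

Reasoning: S(10,2) = 2·S(9,2) + S(9,1) = 2·255 + 1 = 511; P(10,2) = 90.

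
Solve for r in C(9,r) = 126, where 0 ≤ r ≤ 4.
C(9,r) is increasing for 0 ≤ r ≤ 4. Stepping up (C(9,r+1) = C(9,r)·(9−r)/(r+1)): C(9,1) = 9, C(9,2) = 36, C(9,3) = 84, C(9,4) = 126 ✓. So r = 4.
Final answer: 4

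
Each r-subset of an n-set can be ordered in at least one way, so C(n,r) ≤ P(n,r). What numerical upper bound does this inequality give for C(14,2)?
P(14,2) = 14·13 = 182, so C(14,2) ≤ 182. (The bound is loose by a factor of 2! = 2: C(14,2) = 182/2 = 91.)
Final answer: 182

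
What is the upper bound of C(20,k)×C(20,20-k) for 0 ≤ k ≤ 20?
34,134,779,536

Reasoning: C(20,k)·C(20,20-k) = C(20,k)², maximised at the centre k = 10: C(20,10)² = 34,134,779,536.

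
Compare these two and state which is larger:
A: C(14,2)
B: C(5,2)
A

A=C(14,2)=91, B=C(5,2)=10.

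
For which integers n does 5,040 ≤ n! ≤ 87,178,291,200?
7, 8, 9, 10, 11, 12, 13, 14

Explanation: n! is strictly increasing; 7! = 5,040 and 14! = 87,178,291,200, so valid n = 7, 8, 9, 10, 11, 12, 13, 14.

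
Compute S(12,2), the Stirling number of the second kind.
2,047

Solution: Using the Stirling recurrence: S(n,k) = k·S(n-1,k) + S(n-1,k-1)
S(12,2) = 2·S(11,2) + S(11,1)
         = 2·1023 + 1
         = 2046 + 1
         = 2,047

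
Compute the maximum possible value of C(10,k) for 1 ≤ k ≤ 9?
252

Working:
C(10,k) is maximised at the centre of the row: C(10,5) = 252.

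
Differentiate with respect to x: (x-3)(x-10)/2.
(2x - 13)/2
d/dx[(x-3)(x-10)] = (x-10) + (x-3) = 2x - 13. Dividing by 2 gives (2x - 13)/2.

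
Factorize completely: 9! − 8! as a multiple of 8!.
8 × 8! = 322,560
9! − 8! = 9·8! − 8! = (9 − 1)·8! = 8 × 8! = 322,560.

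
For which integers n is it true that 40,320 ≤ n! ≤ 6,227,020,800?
8, 9, 10, 11, 12, 13

Working:
n! is strictly increasing; 8! = 40,320 and 13! = 6,227,020,800, so valid n = 8, 9, 10, 11, 12, 13.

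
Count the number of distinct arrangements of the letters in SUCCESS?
420
Word has 7 letters (S=3, U=1, C=2, E=1). Arrangements: 7!/Π(k!) = 420.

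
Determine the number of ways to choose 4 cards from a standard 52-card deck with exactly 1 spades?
118,807

Reasoning: 13 spades and 39 non-spades: C(13,1) × C(39,3) = 13 × 9139 = 118,807.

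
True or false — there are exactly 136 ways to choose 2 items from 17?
True

Solution: C(17,2) = 136.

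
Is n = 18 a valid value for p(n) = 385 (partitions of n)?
Yes

Explanation: Pentagonal recurrence p(n) = p(n−1) + p(n−2) − p(n−5) − p(n−7) + …: p(18) = p(17) + p(16) − p(13) − p(11) + p(6) + p(3) = 297 + 231 − 101 − 56 + 11 + 3 = 385, which equals 385.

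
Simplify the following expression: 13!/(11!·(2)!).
78
This is C(13,11) = 78.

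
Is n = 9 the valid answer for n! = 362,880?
Yes

9! = 9·8! = 9·40,320 = 362,880, which equals 362,880.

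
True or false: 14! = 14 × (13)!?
True

By definition n! = n × (n-1)!, so 14! = 14 × 13!.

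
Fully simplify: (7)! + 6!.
5,760
(7)! + 6! = (7)·6! + 6! = (7+1)·6! = 8·6! = 5,760.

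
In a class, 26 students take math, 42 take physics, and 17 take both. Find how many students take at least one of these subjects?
51
|A∪B| = |A|+|B|-|A∩B| = 26+42-17 = 51.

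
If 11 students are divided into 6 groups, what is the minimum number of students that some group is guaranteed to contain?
2

Pigeonhole: ⌈11/6⌉ = 2.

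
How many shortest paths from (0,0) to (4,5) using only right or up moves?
126

Reasoning: Choose 4 rights from 9 moves: C(9,4) = 126.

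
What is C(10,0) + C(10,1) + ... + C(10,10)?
Sum of binomial coefficients = 2^10 = 1,024.
Final answer: 1,024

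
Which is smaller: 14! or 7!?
7!

14!=87,178,291,200, 7!=5,040. 14! > 7!.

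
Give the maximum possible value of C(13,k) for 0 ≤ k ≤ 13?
1,716

Reasoning: Maximum at k = 6 or k = 7: C(13,6) = 1,716.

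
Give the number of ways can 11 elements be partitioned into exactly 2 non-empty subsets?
1,023

This equals S(11,2), the Stirling number of the 2nd kind.
Using the Stirling recurrence: S(n,k) = k·S(n-1,k) + S(n-1,k-1)
S(11,2) = 2·S(10,2) + S(10,1)
         = 2·511 + 1
         = 1022 + 1
         = 1,023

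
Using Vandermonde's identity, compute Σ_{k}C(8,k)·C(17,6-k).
177,100

Solution: = C(8+17,6) = C(25,6) = 177,100.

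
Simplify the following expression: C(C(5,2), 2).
45
C(5,2) = 10, then C(10, 2) = 45.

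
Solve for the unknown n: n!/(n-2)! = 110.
11

Explanation: n!/(n-2)! = n×(n-1), a product of 2 consecutive integers ≈ (n−0.5)^2. 110^(1/2) + 0.5 ≈ 11.0; check n = 11: 11×10 = 110 ✓. So n = 11.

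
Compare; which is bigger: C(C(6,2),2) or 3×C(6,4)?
C(C(6,2),2)

C(C(6,2),2)=105, 3×C(6,4)=45.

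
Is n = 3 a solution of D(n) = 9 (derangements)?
No

Solution: D(3) = (3-1)·[D(2) + D(1)] = 2·[1 + 0] = 2, which does not equal 9.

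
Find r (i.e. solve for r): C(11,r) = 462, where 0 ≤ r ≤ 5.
5

Explanation: C(11,r) is increasing for 0 ≤ r ≤ 5. Stepping up (C(11,r+1) = C(11,r)·(11−r)/(r+1)): C(11,1) = 11, C(11,2) = 55, C(11,3) = 165, C(11,4) = 330, C(11,5) = 462 ✓. So r = 5.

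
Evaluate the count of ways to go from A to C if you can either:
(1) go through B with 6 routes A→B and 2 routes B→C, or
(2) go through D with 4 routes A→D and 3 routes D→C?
24

Solution: Route via B: 6×2=12. Route via D: 4×3=12. Total: 24.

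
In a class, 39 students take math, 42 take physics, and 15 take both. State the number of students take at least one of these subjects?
66
|A∪B| = |A|+|B|-|A∩B| = 39+42-15 = 66.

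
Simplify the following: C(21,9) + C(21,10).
646,646

Reasoning: By Pascal's identity: C(22,10) = 646,646.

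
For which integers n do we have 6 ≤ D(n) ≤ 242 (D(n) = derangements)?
4, 5

Reasoning: Using D(n) = (n−1)[D(n−1) + D(n−2)] with D(1)=0, D(2)=1: D(3)=2; D(4)=9; D(5)=44; D(6)=265. So valid n = 4, 5.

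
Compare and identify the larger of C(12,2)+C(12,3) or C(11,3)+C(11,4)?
C(11,3)+C(11,4)
First=286, Second=495.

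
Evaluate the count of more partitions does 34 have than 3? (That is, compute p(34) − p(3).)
Pentagonal recurrence p(n) = p(n−1) + p(n−2) − p(n−5) − p(n−7) + …: p(34) = p(33) + p(32) − p(29) − p(27) + p(22) + p(19) − p(12) − p(8) = 10,143 + 8,349 − 4,565 − 3,010 + 1,002 + 490 − 77 − 22 = 12,310.
p(3) = p(2) + p(1) = 2 + 1 = 3.
Difference = 12,310 − 3 = 12,307.
Final answer: 12,307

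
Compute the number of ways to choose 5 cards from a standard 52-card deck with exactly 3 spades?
13 spades and 39 non-spades: C(13,3) × C(39,2) = 286 × 741 = 211,926.

Answer: 211,926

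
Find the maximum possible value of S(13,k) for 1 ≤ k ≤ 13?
Row S(13,k) for k = 1..13 (via S(n,k) = k·S(n−1,k) + S(n−1,k−1)): 1, 4,095, 261,625, 2,532,530, 7,508,501, 9,321,312, 5,715,424, 1,899,612, 359,502, 39,325, 2,431, 78, 1. The row is unimodal; maximum at k = 6: 9,321,312.

Answer: 9,321,312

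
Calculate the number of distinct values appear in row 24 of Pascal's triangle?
13

Working:
Row 24 has entries C(24,0)..C(24,24); by symmetry C(24,k)=C(24,24-k), giving 13 distinct values.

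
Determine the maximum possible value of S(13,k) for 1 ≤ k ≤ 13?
9,321,312

Explanation: Row S(13,k) for k = 1..13 (via S(n,k) = k·S(n−1,k) + S(n−1,k−1)): 1, 4,095, 261,625, 2,532,530, 7,508,501, 9,321,312, 5,715,424, 1,899,612, 359,502, 39,325, 2,431, 78, 1. The row is unimodal; maximum at k = 6: 9,321,312.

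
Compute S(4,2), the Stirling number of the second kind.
Using the Stirling recurrence: S(n,k) = k·S(n-1,k) + S(n-1,k-1)
S(4,2) = 2·S(3,2) + S(3,1)
         = 2·3 + 1
         = 6 + 1
         = 7
Final answer: 7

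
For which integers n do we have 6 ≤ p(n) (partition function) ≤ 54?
5, 6, 7, 8, 9, 10

Tabulating p(n) via p(n) = p(n−1) + p(n−2) − p(n−5) − p(n−7) + …: p(4)=5; p(5)=7; p(6)=11; p(7)=15; p(8)=22; p(9)=30; p(10)=42; p(11)=56. So valid n = 5, 6, 7, 8, 9, 10.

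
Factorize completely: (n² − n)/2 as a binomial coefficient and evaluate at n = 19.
C(n,2); C(19,2) = 171

Solution: (n² − n)/2 = n(n−1)/2 = C(n,2). At n = 19: C(19,2) = 171.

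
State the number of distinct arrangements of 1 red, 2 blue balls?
Multinomial: 3!/(1! × 2!) = 3.

Answer: 3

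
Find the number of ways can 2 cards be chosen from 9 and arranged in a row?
72

Working:
P(9,2) = 9!/(9-2)! = 72.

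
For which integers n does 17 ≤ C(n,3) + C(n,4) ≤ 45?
6

C(5,3)+C(5,4)=15; C(6,3)+C(6,4)=35; C(7,3)+C(7,4)=70. So valid n = 6.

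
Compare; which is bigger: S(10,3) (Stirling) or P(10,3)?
S(10,3)

Reasoning: S(10,3) = 3·S(9,3) + S(9,2) = 3·3,025 + 255 = 9,330; P(10,3) = 720.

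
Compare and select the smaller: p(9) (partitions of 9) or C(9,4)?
p(9)

Reasoning: Pentagonal recurrence p(n) = p(n−1) + p(n−2) − p(n−5) − p(n−7) + …: p(9) = p(8) + p(7) − p(4) − p(2) = 22 + 15 − 5 − 2 = 30; C(9,4) = 126.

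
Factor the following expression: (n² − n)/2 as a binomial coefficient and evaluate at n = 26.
C(n,2); C(26,2) = 325

(n² − n)/2 = n(n−1)/2 = C(n,2). At n = 26: C(26,2) = 325.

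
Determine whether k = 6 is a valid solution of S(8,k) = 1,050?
No

Reasoning: S(8,6) = 6·S(7,6) + S(7,5) = 6·21 + 140 = 266, which does not equal 1,050.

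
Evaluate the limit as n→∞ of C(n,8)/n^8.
1/40320

Reasoning: C(n,8) ≈ n^8/8! for large n. Limit = 1/8! = 1/40320.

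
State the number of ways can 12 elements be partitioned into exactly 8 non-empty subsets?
159,027
This equals S(12,8), the Stirling number of the 2nd kind.
Using the Stirling recurrence: S(n,k) = k·S(n-1,k) + S(n-1,k-1)
S(12,8) = 8·S(11,8) + S(11,7)
         = 8·11880 + 63987
         = 95040 + 63987
         = 159,027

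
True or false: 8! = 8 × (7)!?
True
By definition n! = n × (n-1)!, so 8! = 8 × 7!.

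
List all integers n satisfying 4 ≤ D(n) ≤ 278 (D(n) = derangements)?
4, 5, 6
Using D(n) = (n−1)[D(n−1) + D(n−2)] with D(1)=0, D(2)=1: D(3)=2; D(4)=9; D(5)=44; D(6)=265; D(7)=1,854. So valid n = 4, 5, 6.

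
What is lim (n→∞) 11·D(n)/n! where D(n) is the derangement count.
11/e

D(n)/n! → 1/e, so 11·D(n)/n! → 11/e.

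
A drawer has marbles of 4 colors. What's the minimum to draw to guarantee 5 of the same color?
17

Working:
Worst case: 4 of each = 16. One more: 17.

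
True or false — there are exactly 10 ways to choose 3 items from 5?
C(5,3) = 10.
Final answer: True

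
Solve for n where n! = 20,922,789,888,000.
16

Explanation: n! is strictly increasing. 14! = 87,178,291,200, 15! = 1,307,674,368,000, 16! = 20,922,789,888,000 ✓. So n = 16.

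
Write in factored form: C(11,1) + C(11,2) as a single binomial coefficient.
C(12,2)

Reasoning: By Pascal's identity: C(11,1) + C(11,2) = C(12,2) = 66.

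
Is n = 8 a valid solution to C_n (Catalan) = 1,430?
Yes
C_8 = C(16,8)/(8+1) = 12,870/9 = 1,430, which equals 1,430.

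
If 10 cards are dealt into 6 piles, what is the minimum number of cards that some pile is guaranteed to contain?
2

Explanation: Pigeonhole: ⌈10/6⌉ = 2.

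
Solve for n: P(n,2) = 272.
17
P(n,2) = n(n−1) is increasing in n; n(n−1) ≈ (n−0.5)^2 = 272 gives n ≈ 17.0. Check: P(15,2) = 210, P(16,2) = 240, P(17,2) = 272 ✓. So n = 17.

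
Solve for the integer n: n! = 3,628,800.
10

Explanation: n! is strictly increasing. 8! = 40,320, 9! = 362,880, 10! = 3,628,800 ✓. So n = 10.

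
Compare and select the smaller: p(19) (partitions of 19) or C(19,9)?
p(19)

Working:
Pentagonal recurrence p(n) = p(n−1) + p(n−2) − p(n−5) − p(n−7) + …: p(19) = p(18) + p(17) − p(14) − p(12) + p(7) + p(4) = 385 + 297 − 135 − 77 + 15 + 5 = 490; C(19,9) = 92,378.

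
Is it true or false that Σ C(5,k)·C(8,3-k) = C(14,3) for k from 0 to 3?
False

Solution: Vandermonde's identity gives C(13,3) = 286; RHS C(14,3) = 364.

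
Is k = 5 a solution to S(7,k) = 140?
Yes

Reasoning: S(7,5) = 5·S(6,5) + S(6,4) = 5·15 + 65 = 140, which equals 140.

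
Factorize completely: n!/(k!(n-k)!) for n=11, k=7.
This is the binomial coefficient C(11,7) = 330.
Final answer: C(11,7) = 330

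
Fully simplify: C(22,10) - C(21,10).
293,930

Explanation: C(22,10) - C(21,10) = C(21,9) = 293,930.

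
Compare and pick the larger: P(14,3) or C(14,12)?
P(14,3)=2,184, C(14,12)=91.

Answer: P(14,3)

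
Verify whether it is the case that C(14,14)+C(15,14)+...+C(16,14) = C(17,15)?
Hockey stick identity gives Σ = C(17,15) = 136; RHS C(17,15) = 136.

Answer: True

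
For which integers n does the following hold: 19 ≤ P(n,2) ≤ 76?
5, 6, 7, 8, 9

P(4,2)=12; P(5,2)=20; P(6,2)=30; P(7,2)=42; P(8,2)=56; P(9,2)=72; P(10,2)=90. So valid n = 5, 6, 7, 8, 9.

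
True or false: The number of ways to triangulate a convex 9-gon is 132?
False
Triangulations of a convex 9-gon are counted by the Catalan number C_7: C_7 = C(14,7)/(7+1) = 3,432/8 = 429.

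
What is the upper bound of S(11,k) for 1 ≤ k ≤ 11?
246,730

Working:
Row S(11,k) for k = 1..11 (via S(n,k) = k·S(n−1,k) + S(n−1,k−1)): 1, 1,023, 28,501, 145,750, 246,730, 179,487, 63,987, 11,880, 1,155, 55, 1. The row is unimodal; maximum at k = 5: 246,730.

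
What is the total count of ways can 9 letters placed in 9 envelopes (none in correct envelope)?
133,496

Using D(n) = (n-1)[D(n-1) + D(n-2)]:
D(9) = (9-1) × [D(8) + D(7)]
      = 8 × [14833 + 1854]
      = 8 × 16687
      = 133,496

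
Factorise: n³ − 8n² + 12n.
n(n − 2)(n − 6)

Solution: n³ − 8n² + 12n = n(n² − 8n + 12) = n(n − 2)(n − 6).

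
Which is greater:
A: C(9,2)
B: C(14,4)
B
A=C(9,2)=36, B=C(14,4)=1,001.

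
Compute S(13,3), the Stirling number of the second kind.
261,625

Explanation: Using the Stirling recurrence: S(n,k) = k·S(n-1,k) + S(n-1,k-1)
S(13,3) = 3·S(12,3) + S(12,2)
         = 3·86526 + 2047
         = 259578 + 2047
         = 261,625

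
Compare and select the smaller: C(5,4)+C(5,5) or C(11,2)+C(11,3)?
C(5,4)+C(5,5)

Reasoning: First=6, Second=220.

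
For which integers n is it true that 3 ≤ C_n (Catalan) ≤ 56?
C_2=2; C_3=5; C_4=14; C_5=42; C_6=132. So valid n = 3, 4, 5.
Final answer: 3, 4, 5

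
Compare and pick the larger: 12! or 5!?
12!=479,001,600, 5!=120. 12! > 5!.
Final answer: 12!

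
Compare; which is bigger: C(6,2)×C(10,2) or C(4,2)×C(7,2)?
C(6,2)×C(10,2)
C(6,2)×C(10,2)=675, C(4,2)×C(7,2)=126.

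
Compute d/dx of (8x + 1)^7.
56(8x + 1)^6

Solution: Chain rule: 7(8x+1)^{6} × 8 = 56(8x+1)^{6}.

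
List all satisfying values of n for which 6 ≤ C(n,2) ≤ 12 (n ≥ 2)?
C(3,2)=3; C(4,2)=6; C(5,2)=10; C(6,2)=15. So valid n = 4, 5.

Answer: 4, 5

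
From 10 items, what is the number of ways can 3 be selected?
120

Explanation: C(10,3) = 10! / (3! × (10-3)!)
         = 10! / (3! × 7!)
         = 120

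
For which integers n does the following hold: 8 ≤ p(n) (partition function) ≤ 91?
6, 7, 8, 9, 10, 11, 12

Explanation: Tabulating p(n) via p(n) = p(n−1) + p(n−2) − p(n−5) − p(n−7) + …: p(5)=7; p(6)=11; p(7)=15; p(8)=22; p(9)=30; p(10)=42; p(11)=56; p(12)=77; p(13)=101. So valid n = 6, 7, 8, 9, 10, 11, 12.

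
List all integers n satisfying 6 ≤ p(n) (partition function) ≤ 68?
5, 6, 7, 8, 9, 10, 11
Tabulating p(n) via p(n) = p(n−1) + p(n−2) − p(n−5) − p(n−7) + …: p(4)=5; p(5)=7; p(6)=11; p(7)=15; p(8)=22; p(9)=30; p(10)=42; p(11)=56; p(12)=77. So valid n = 5, 6, 7, 8, 9, 10, 11.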